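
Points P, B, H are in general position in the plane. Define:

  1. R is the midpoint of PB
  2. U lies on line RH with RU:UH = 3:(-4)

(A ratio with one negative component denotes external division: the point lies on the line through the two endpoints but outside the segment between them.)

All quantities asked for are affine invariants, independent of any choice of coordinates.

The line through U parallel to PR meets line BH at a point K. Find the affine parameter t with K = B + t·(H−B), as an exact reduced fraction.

Assign P = (0, 0), B = (1, 0), H = (0, 1) — the answer is frame-independent, so this choice is without loss of generality.
1. R is the midpoint of PB ⇒ R = (1/2, 0)
2. U lies on line RH with RU:UH = 3:(-4) ⇒ U = (2, -3)
through U parallel to PR: direction (1/2, 0); meets BH at K = (4, -3)
K = B + t·(H−B) with t = -3

t = -3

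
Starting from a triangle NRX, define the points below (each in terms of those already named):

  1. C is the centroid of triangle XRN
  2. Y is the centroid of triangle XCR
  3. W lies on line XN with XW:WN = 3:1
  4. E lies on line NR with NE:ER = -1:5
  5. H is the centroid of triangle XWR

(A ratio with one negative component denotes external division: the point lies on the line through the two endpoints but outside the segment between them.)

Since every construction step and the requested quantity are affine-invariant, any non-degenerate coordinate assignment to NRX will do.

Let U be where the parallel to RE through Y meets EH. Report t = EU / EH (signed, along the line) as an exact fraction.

Set N = (0, 0), R = (1, 0), X = (0, 1); any affine frame gives the same invariant.
1. C is the centroid of triangle XRN ⇒ C = (1/3, 1/3)
2. Y is the centroid of triangle XCR ⇒ Y = (4/9, 4/9)
3. W lies on line XN with XW:WN = 3:1 ⇒ W = (0, 1/4)
4. E lies on line NR with NE:ER = -1:5 ⇒ E = (-1/4, 0)
5. H is the centroid of triangle XWR ⇒ H = (1/3, 5/12)
through Y parallel to RE: direction (-5/4, 0); meets EH at U = (67/180, 4/9)
U = E + t·(H−E) with t = 16/15

t = 16/15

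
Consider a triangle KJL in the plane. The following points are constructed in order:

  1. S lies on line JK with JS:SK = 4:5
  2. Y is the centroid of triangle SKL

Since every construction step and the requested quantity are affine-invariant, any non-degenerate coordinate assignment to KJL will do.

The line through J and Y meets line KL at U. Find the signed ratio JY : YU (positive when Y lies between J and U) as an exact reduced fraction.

Work in coordinates with K = (0, 0), J = (1, 0), L = (0, 1).
1. S lies on line JK with JS:SK = 4:5 ⇒ S = (5/9, 0)
2. Y is the centroid of triangle SKL ⇒ Y = (5/27, 1/3)
line JY meets KL at U = (0, 9/22)
Y = J + t·(U−J) with t = 22/27, so JY:YU = 22/27:5/27

JY:YU = 22/5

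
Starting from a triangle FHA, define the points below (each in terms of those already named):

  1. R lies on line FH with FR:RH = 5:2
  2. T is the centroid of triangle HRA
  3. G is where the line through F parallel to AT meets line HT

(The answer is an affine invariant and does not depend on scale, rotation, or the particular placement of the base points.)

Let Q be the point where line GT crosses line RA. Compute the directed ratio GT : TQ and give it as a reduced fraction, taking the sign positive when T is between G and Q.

GT:TQ = -12

Assign F = (0, 0), H = (1, 0), A = (0, 1) — the answer is frame-independent, so this choice is without loss of generality.
1. R lies on line FH with FR:RH = 5:2 ⇒ R = (5/7, 0)
2. T is the centroid of triangle HRA ⇒ T = (4/7, 1/3)
3. G is where the line through F parallel to AT meets line HT ⇒ G = (-2, 7/3)
line GT meets RA at Q = (5/14, 1/2)
T = G + t·(Q−G) with t = 12/11, so GT:TQ = 12/11:-1/11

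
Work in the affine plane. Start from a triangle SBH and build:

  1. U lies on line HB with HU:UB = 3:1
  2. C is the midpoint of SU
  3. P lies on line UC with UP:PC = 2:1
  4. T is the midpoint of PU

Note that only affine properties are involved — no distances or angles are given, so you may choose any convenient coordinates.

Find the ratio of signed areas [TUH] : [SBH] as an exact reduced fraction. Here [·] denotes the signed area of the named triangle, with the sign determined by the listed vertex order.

Choose coordinates S = (0, 0), B = (1, 0), H = (0, 1).
1. U lies on line HB with HU:UB = 3:1 ⇒ U = (3/4, 1/4)
2. C is the midpoint of SU ⇒ C = (3/8, 1/8)
3. P lies on line UC with UP:PC = 2:1 ⇒ P = (1/2, 1/6)
4. T is the midpoint of PU ⇒ T = (5/8, 5/24)
2·[TUH] = 1/8, 2·[SBH] = 1
[TUH]:[SBH] = 1/8:1 = 1/8

[TUH]:[SBH] = 1/8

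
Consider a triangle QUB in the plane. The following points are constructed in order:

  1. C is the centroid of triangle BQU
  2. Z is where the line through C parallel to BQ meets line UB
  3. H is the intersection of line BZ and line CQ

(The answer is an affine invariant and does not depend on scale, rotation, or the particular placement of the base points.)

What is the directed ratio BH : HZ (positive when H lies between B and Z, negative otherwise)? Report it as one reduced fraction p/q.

BH:HZ = -3

Set Q = (0, 0), U = (1, 0), B = (0, 1); any affine frame gives the same invariant.
1. C is the centroid of triangle BQU ⇒ C = (1/3, 1/3)
2. Z is where the line through C parallel to BQ meets line UB ⇒ Z = (1/3, 2/3)
3. H is the intersection of line BZ and line CQ ⇒ H = (1/2, 1/2)
H = B + t·(Z−B) with t = 3/2, so BH:HZ = t:(1−t) = 3/2:-1/2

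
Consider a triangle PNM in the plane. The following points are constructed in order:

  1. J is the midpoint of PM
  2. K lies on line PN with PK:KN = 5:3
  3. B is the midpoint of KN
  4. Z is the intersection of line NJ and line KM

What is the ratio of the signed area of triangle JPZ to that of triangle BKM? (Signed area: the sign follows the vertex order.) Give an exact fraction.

[JPZ]:[BKM] = -40/33

Set P = (0, 0), N = (1, 0), M = (0, 1); any affine frame gives the same invariant.
1. J is the midpoint of PM ⇒ J = (0, 1/2)
2. K lies on line PN with PK:KN = 5:3 ⇒ K = (5/8, 0)
3. B is the midpoint of KN ⇒ B = (13/16, 0)
4. Z is the intersection of line NJ and line KM ⇒ Z = (5/11, 3/11)
2·[JPZ] = 5/22, 2·[BKM] = -3/16
[JPZ]:[BKM] = 5/22:-3/16 = -40/33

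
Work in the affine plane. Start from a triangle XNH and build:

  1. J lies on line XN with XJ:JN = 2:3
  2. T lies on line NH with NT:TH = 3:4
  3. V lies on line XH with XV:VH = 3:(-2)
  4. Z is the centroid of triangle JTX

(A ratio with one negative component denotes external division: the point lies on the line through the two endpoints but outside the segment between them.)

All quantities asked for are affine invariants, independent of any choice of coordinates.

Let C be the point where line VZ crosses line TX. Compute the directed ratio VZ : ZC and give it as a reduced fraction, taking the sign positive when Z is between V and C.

VZ:ZC = -31

Assign X = (0, 0), N = (1, 0), H = (0, 1) — the answer is frame-independent, so this choice is without loss of generality.
1. J lies on line XN with XJ:JN = 2:3 ⇒ J = (2/5, 0)
2. T lies on line NH with NT:TH = 3:4 ⇒ T = (4/7, 3/7)
3. V lies on line XH with XV:VH = 3:(-2) ⇒ V = (0, 3)
4. Z is the centroid of triangle JTX ⇒ Z = (34/105, 1/7)
line VZ meets TX at C = (68/217, 51/217)
Z = V + t·(C−V) with t = 31/30, so VZ:ZC = 31/30:-1/30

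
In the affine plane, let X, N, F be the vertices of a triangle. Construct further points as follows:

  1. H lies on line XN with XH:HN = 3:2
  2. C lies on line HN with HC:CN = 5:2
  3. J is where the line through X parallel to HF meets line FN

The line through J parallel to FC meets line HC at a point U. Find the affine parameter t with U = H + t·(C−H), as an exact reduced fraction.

Set X = (0, 0), N = (1, 0), F = (0, 1); any affine frame gives the same invariant.
1. H lies on line XN with XH:HN = 3:2 ⇒ H = (3/5, 0)
2. C lies on line HN with HC:CN = 5:2 ⇒ C = (31/35, 0)
3. J is where the line through X parallel to HF meets line FN ⇒ J = (-3/2, 5/2)
through J parallel to FC: direction (31/35, -1); meets HC at U = (5/7, 0)
U = H + t·(C−H) with t = 2/5

t = 2/5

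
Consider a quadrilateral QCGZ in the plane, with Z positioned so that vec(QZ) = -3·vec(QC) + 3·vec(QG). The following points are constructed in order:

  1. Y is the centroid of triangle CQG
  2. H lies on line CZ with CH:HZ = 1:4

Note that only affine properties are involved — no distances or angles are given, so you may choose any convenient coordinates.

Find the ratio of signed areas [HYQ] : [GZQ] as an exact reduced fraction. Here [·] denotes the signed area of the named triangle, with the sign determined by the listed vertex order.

Set Q = (0, 0), C = (1, 0), G = (0, 1), Z = (-3, 3); any affine frame gives the same invariant.
1. Y is the centroid of triangle CQG ⇒ Y = (1/3, 1/3)
2. H lies on line CZ with CH:HZ = 1:4 ⇒ H = (1/5, 3/5)
2·[HYQ] = -2/15, 2·[GZQ] = 3
[HYQ]:[GZQ] = -2/15:3 = -2/45

[HYQ]:[GZQ] = -2/45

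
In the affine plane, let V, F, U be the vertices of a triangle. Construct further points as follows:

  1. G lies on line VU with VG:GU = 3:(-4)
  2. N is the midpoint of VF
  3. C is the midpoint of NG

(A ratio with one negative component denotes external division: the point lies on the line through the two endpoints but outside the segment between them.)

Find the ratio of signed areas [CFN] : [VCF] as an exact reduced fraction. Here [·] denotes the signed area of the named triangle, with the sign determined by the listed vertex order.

Work in coordinates with V = (0, 0), F = (1, 0), U = (0, 1).
1. G lies on line VU with VG:GU = 3:(-4) ⇒ G = (0, -3)
2. N is the midpoint of VF ⇒ N = (1/2, 0)
3. C is the midpoint of NG ⇒ C = (1/4, -3/2)
2·[CFN] = 3/4, 2·[VCF] = 3/2
[CFN]:[VCF] = 3/4:3/2 = 1/2

[CFN]:[VCF] = 1/2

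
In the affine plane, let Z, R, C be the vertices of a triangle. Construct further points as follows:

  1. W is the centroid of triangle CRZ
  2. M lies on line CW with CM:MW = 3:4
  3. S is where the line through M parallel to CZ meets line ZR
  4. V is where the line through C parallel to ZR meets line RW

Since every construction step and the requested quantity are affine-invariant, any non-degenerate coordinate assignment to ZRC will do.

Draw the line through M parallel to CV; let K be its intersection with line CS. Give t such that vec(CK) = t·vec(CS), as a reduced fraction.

t = 2/7

Assign Z = (0, 0), R = (1, 0), C = (0, 1) — the answer is frame-independent, so this choice is without loss of generality.
1. W is the centroid of triangle CRZ ⇒ W = (1/3, 1/3)
2. M lies on line CW with CM:MW = 3:4 ⇒ M = (1/7, 5/7)
3. S is where the line through M parallel to CZ meets line ZR ⇒ S = (1/7, 0)
4. V is where the line through C parallel to ZR meets line RW ⇒ V = (-1, 1)
through M parallel to CV: direction (-1, 0); meets CS at K = (2/49, 5/7)
K = C + t·(S−C) with t = 2/7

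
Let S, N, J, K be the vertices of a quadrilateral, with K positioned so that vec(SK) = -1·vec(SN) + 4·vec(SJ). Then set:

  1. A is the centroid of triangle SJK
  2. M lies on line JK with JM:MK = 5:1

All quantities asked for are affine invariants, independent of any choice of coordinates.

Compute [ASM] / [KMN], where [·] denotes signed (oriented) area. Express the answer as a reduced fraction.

Choose coordinates S = (0, 0), N = (1, 0), J = (0, 1), K = (-1, 4).
1. A is the centroid of triangle SJK ⇒ A = (-1/3, 5/3)
2. M lies on line JK with JM:MK = 5:1 ⇒ M = (-5/6, 7/2)
2·[ASM] = -2/9, 2·[KMN] = 1/3
[ASM]:[KMN] = -2/9:1/3 = -2/3

[ASM]:[KMN] = -2/3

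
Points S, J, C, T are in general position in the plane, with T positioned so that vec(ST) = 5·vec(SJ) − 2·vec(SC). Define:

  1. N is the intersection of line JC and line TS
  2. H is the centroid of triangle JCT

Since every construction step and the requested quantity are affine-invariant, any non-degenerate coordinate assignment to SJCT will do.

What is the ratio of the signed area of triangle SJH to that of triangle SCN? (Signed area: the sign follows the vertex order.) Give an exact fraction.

[SJH]:[SCN] = 1/5

Choose coordinates S = (0, 0), J = (1, 0), C = (0, 1), T = (5, -2).
1. N is the intersection of line JC and line TS ⇒ N = (5/3, -2/3)
2. H is the centroid of triangle JCT ⇒ H = (2, -1/3)
2·[SJH] = -1/3, 2·[SCN] = -5/3
[SJH]:[SCN] = -1/3:-5/3 = 1/5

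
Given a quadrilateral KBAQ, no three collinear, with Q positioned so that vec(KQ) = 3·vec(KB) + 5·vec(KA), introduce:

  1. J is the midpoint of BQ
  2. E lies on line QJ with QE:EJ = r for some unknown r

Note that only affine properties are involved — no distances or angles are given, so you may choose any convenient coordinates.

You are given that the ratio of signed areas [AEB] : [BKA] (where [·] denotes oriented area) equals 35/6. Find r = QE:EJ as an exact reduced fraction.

r = 1/2

Assign K = (0, 0), B = (1, 0), A = (0, 1), Q = (3, 5) — the answer is frame-independent, so this choice is without loss of generality.
1. J is the midpoint of BQ ⇒ J = (2, 5/2)
2. With QE:EJ = r, write λ = r/(r+1) so E = Q + λ·(J−Q); E is affine-linear in λ
Every point depending on E is an affine combination of E and λ-independent points, so each such coordinate is linear in λ; the λ² term in each signed area is a multiple of (J−Q)×(J−Q) = 0, so 2·[AEB] and 2·[BKA] are each linear in λ. Evaluating at λ=0 and λ=1:
  2·[AEB] = 7/2·λ − 7,   2·[BKA] = -1
So [AEB]:[BKA] = (7/2·λ − 7) / (-1). Setting this equal to 35/6:
  7/2·λ − 7 = 35/6·(-1)  ⇒  λ = 1/3
Then r = λ/(1−λ) = (1/3)/(2/3) = 1/2. Check: with r = 1/2, E = (8/3, 25/6) and [AEB]:[BKA] = 35/6 as required.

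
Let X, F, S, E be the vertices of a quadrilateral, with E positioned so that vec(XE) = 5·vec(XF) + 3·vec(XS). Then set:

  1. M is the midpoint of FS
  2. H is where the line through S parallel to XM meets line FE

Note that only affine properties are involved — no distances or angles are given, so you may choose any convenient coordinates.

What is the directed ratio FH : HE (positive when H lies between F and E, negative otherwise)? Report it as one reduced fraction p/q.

Choose coordinates X = (0, 0), F = (1, 0), S = (0, 1), E = (5, 3).
1. M is the midpoint of FS ⇒ M = (1/2, 1/2)
2. H is where the line through S parallel to XM meets line FE ⇒ H = (-7, -6)
H = F + t·(E−F) with t = -2, so FH:HE = t:(1−t) = -2:3

FH:HE = -2/3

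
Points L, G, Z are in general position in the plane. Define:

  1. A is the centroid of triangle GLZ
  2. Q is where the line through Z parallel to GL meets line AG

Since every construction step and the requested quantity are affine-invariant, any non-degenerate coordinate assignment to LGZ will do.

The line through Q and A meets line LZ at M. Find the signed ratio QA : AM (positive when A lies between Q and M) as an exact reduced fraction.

Set L = (0, 0), G = (1, 0), Z = (0, 1); any affine frame gives the same invariant.
1. A is the centroid of triangle GLZ ⇒ A = (1/3, 1/3)
2. Q is where the line through Z parallel to GL meets line AG ⇒ Q = (-1, 1)
line QA meets LZ at M = (0, 1/2)
A = Q + t·(M−Q) with t = 4/3, so QA:AM = 4/3:-1/3

QA:AM = -4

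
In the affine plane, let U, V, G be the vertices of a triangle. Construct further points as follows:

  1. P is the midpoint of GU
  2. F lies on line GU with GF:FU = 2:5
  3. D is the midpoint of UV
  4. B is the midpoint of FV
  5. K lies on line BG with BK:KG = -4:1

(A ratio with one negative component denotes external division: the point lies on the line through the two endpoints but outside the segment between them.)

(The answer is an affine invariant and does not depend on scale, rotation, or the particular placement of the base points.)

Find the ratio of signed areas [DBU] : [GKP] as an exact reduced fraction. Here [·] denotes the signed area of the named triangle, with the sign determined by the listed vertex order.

[DBU]:[GKP] = 15/7

Set U = (0, 0), V = (1, 0), G = (0, 1); any affine frame gives the same invariant.
1. P is the midpoint of GU ⇒ P = (0, 1/2)
2. F lies on line GU with GF:FU = 2:5 ⇒ F = (0, 5/7)
3. D is the midpoint of UV ⇒ D = (1/2, 0)
4. B is the midpoint of FV ⇒ B = (1/2, 5/14)
5. K lies on line BG with BK:KG = -4:1 ⇒ K = (-1/6, 17/14)
2·[DBU] = 5/28, 2·[GKP] = 1/12
[DBU]:[GKP] = 5/28:1/12 = 15/7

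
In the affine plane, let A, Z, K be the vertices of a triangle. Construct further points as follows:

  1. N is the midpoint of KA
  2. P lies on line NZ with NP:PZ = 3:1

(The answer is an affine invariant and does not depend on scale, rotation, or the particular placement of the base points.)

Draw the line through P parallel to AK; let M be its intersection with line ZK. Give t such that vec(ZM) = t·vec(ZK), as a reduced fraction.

t = 1/4

Assign A = (0, 0), Z = (1, 0), K = (0, 1) — the answer is frame-independent, so this choice is without loss of generality.
1. N is the midpoint of KA ⇒ N = (0, 1/2)
2. P lies on line NZ with NP:PZ = 3:1 ⇒ P = (3/4, 1/8)
through P parallel to AK: direction (0, 1); meets ZK at M = (3/4, 1/4)
M = Z + t·(K−Z) with t = 1/4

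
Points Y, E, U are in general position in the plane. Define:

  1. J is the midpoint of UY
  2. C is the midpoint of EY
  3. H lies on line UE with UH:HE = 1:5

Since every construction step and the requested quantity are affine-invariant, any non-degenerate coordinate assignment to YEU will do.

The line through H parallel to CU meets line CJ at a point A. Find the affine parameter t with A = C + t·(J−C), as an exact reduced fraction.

Choose coordinates Y = (0, 0), E = (1, 0), U = (0, 1).
1. J is the midpoint of UY ⇒ J = (0, 1/2)
2. C is the midpoint of EY ⇒ C = (1/2, 0)
3. H lies on line UE with UH:HE = 1:5 ⇒ H = (1/6, 5/6)
through H parallel to CU: direction (-1/2, 1); meets CJ at A = (2/3, -1/6)
A = C + t·(J−C) with t = -1/3

t = -1/3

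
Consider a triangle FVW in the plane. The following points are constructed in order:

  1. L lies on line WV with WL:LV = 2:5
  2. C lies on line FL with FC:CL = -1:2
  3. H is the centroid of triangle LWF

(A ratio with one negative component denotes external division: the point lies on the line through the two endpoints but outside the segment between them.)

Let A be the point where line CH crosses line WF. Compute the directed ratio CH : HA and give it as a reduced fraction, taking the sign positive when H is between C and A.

CH:HA = -4

Choose coordinates F = (0, 0), V = (1, 0), W = (0, 1).
1. L lies on line WV with WL:LV = 2:5 ⇒ L = (2/7, 5/7)
2. C lies on line FL with FC:CL = -1:2 ⇒ C = (-2/7, -5/7)
3. H is the centroid of triangle LWF ⇒ H = (2/21, 4/7)
line CH meets WF at A = (0, 1/4)
H = C + t·(A−C) with t = 4/3, so CH:HA = 4/3:-1/3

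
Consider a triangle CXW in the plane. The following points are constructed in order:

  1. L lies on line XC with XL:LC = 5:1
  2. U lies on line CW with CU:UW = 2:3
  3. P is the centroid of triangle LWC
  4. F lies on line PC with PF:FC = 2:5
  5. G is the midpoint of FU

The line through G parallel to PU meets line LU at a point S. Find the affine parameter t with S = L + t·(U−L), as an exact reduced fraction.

t = 5/7

Set C = (0, 0), X = (1, 0), W = (0, 1); any affine frame gives the same invariant.
1. L lies on line XC with XL:LC = 5:1 ⇒ L = (1/6, 0)
2. U lies on line CW with CU:UW = 2:3 ⇒ U = (0, 2/5)
3. P is the centroid of triangle LWC ⇒ P = (1/18, 1/3)
4. F lies on line PC with PF:FC = 2:5 ⇒ F = (5/126, 5/21)
5. G is the midpoint of FU ⇒ G = (5/252, 67/210)
through G parallel to PU: direction (-1/18, 1/15); meets LU at S = (1/21, 2/7)
S = L + t·(U−L) with t = 5/7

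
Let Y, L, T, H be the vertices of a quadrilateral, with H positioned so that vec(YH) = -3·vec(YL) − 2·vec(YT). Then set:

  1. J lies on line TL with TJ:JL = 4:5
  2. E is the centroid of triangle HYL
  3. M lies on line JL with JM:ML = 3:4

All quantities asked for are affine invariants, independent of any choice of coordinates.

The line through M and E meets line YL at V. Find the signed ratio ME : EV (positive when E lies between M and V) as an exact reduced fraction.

Assign Y = (0, 0), L = (1, 0), T = (0, 1), H = (-3, -2) — the answer is frame-independent, so this choice is without loss of generality.
1. J lies on line TL with TJ:JL = 4:5 ⇒ J = (4/9, 5/9)
2. E is the centroid of triangle HYL ⇒ E = (-2/3, -2/3)
3. M lies on line JL with JM:ML = 3:4 ⇒ M = (43/63, 20/63)
line ME meets YL at V = (23/93, 0)
E = M + t·(V−M) with t = 31/10, so ME:EV = 31/10:-21/10

ME:EV = -31/21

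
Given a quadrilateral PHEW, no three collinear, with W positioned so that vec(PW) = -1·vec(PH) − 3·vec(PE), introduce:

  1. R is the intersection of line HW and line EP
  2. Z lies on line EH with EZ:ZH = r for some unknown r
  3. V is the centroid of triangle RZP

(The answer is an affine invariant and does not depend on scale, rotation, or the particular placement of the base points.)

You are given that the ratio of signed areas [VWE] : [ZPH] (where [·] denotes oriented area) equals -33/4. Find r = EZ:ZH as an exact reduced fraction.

r = 5/2

Assign P = (0, 0), H = (1, 0), E = (0, 1), W = (-1, -3) — the answer is frame-independent, so this choice is without loss of generality.
1. R is the intersection of line HW and line EP ⇒ R = (0, -3/2)
2. With EZ:ZH = r, write λ = r/(r+1) so Z = E + λ·(H−E); Z is affine-linear in λ
3. V is the centroid of triangle RZP ⇒ V is an affine combination of earlier points and hence also affine-linear in λ
Every point depending on Z is an affine combination of Z and λ-independent points, so each such coordinate is linear in λ; the λ² term in each signed area is a multiple of (H−E)×(H−E) = 0, so 2·[VWE] and 2·[ZPH] are each linear in λ. Evaluating at λ=0 and λ=1:
  2·[VWE] = -5/3·λ − 7/6,   2·[ZPH] = −λ + 1
So [VWE]:[ZPH] = (-5/3·λ − 7/6) / (−λ + 1). Setting this equal to -33/4:
  -5/3·λ − 7/6 = -33/4·(−λ + 1)  ⇒  λ = 5/7
Then r = λ/(1−λ) = (5/7)/(2/7) = 5/2. Check: with r = 5/2, Z = (5/7, 2/7) and [VWE]:[ZPH] = -33/4 as required.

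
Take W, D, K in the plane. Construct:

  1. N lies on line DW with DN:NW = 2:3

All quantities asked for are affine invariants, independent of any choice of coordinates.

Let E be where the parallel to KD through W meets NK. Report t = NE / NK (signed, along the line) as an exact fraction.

t = -3/2

Set W = (0, 0), D = (1, 0), K = (0, 1); any affine frame gives the same invariant.
1. N lies on line DW with DN:NW = 2:3 ⇒ N = (3/5, 0)
through W parallel to KD: direction (1, -1); meets NK at E = (3/2, -3/2)
E = N + t·(K−N) with t = -3/2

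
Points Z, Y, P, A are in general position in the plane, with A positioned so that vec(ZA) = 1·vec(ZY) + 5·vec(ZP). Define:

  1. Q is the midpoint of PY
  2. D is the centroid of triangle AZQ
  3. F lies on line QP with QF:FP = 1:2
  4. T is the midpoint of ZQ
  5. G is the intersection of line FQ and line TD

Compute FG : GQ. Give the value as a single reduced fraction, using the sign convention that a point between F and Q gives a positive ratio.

FG:GQ = -1/12

Assign Z = (0, 0), Y = (1, 0), P = (0, 1), A = (1, 5) — the answer is frame-independent, so this choice is without loss of generality.
1. Q is the midpoint of PY ⇒ Q = (1/2, 1/2)
2. D is the centroid of triangle AZQ ⇒ D = (1/2, 11/6)
3. F lies on line QP with QF:FP = 1:2 ⇒ F = (1/3, 2/3)
4. T is the midpoint of ZQ ⇒ T = (1/4, 1/4)
5. G is the intersection of line FQ and line TD ⇒ G = (7/22, 15/22)
G = F + t·(Q−F) with t = -1/11, so FG:GQ = t:(1−t) = -1/11:12/11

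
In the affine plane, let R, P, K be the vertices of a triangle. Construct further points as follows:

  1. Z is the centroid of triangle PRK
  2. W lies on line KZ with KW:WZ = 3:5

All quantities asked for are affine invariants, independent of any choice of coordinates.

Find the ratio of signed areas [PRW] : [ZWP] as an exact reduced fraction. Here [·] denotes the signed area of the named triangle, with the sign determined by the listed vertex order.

[PRW]:[ZWP] = 18/5

Assign R = (0, 0), P = (1, 0), K = (0, 1) — the answer is frame-independent, so this choice is without loss of generality.
1. Z is the centroid of triangle PRK ⇒ Z = (1/3, 1/3)
2. W lies on line KZ with KW:WZ = 3:5 ⇒ W = (1/8, 3/4)
2·[PRW] = -3/4, 2·[ZWP] = -5/24
[PRW]:[ZWP] = -3/4:-5/24 = 18/5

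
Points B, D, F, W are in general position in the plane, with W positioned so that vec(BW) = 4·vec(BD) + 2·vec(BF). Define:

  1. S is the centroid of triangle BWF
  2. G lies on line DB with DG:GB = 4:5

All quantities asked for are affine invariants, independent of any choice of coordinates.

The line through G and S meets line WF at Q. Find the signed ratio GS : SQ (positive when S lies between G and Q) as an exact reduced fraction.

GS:SQ = 29/12

Set B = (0, 0), D = (1, 0), F = (0, 1), W = (4, 2); any affine frame gives the same invariant.
1. S is the centroid of triangle BWF ⇒ S = (4/3, 1)
2. G lies on line DB with DG:GB = 4:5 ⇒ G = (5/9, 0)
line GS meets WF at Q = (48/29, 41/29)
S = G + t·(Q−G) with t = 29/41, so GS:SQ = 29/41:12/41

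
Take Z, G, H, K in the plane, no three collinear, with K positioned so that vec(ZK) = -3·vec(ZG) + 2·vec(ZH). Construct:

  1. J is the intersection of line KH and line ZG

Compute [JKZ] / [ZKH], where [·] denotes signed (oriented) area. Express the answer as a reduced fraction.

[JKZ]:[ZKH] = -2

Work in coordinates with Z = (0, 0), G = (1, 0), H = (0, 1), K = (-3, 2).
1. J is the intersection of line KH and line ZG ⇒ J = (3, 0)
2·[JKZ] = 6, 2·[ZKH] = -3
[JKZ]:[ZKH] = 6:-3 = -2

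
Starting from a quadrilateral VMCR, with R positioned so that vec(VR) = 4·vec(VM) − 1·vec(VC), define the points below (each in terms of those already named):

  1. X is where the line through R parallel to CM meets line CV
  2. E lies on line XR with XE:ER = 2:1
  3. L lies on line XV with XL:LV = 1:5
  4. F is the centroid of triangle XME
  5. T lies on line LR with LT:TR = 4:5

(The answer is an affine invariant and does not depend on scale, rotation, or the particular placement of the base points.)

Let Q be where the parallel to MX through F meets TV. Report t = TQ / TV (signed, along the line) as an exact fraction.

Work in coordinates with V = (0, 0), M = (1, 0), C = (0, 1), R = (4, -1).
1. X is where the line through R parallel to CM meets line CV ⇒ X = (0, 3)
2. E lies on line XR with XE:ER = 2:1 ⇒ E = (8/3, 1/3)
3. L lies on line XV with XL:LV = 1:5 ⇒ L = (0, 5/2)
4. F is the centroid of triangle XME ⇒ F = (11/9, 10/9)
5. T lies on line LR with LT:TR = 4:5 ⇒ T = (16/9, 17/18)
through F parallel to MX: direction (-1, 3); meets TV at Q = (1376/1017, 731/1017)
Q = T + t·(V−T) with t = 27/113

t = 27/113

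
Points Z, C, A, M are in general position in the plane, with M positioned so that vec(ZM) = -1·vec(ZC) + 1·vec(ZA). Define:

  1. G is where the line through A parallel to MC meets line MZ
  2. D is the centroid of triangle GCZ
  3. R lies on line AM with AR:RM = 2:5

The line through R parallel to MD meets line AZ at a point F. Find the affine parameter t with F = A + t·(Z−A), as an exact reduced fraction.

Work in coordinates with Z = (0, 0), C = (1, 0), A = (0, 1), M = (-1, 1).
1. G is where the line through A parallel to MC meets line MZ ⇒ G = (-2, 2)
2. D is the centroid of triangle GCZ ⇒ D = (-1/3, 2/3)
3. R lies on line AM with AR:RM = 2:5 ⇒ R = (-2/7, 1)
through R parallel to MD: direction (2/3, -1/3); meets AZ at F = (0, 6/7)
F = A + t·(Z−A) with t = 1/7

t = 1/7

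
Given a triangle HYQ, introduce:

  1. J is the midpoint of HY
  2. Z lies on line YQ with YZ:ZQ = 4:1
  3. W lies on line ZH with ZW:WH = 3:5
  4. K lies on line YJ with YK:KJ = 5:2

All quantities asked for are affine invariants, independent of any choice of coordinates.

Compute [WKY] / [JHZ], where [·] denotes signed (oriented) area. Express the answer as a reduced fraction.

[WKY]:[JHZ] = -25/56

Assign H = (0, 0), Y = (1, 0), Q = (0, 1) — the answer is frame-independent, so this choice is without loss of generality.
1. J is the midpoint of HY ⇒ J = (1/2, 0)
2. Z lies on line YQ with YZ:ZQ = 4:1 ⇒ Z = (1/5, 4/5)
3. W lies on line ZH with ZW:WH = 3:5 ⇒ W = (1/8, 1/2)
4. K lies on line YJ with YK:KJ = 5:2 ⇒ K = (9/14, 0)
2·[WKY] = 5/28, 2·[JHZ] = -2/5
[WKY]:[JHZ] = 5/28:-2/5 = -25/56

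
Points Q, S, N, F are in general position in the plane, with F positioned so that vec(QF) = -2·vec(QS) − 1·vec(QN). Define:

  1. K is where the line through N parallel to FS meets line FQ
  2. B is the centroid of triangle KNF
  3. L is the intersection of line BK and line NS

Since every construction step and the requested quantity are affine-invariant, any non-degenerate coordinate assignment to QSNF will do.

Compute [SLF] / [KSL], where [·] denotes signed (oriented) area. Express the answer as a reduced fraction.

[SLF]:[KSL] = -1/2

Set Q = (0, 0), S = (1, 0), N = (0, 1), F = (-2, -1); any affine frame gives the same invariant.
1. K is where the line through N parallel to FS meets line FQ ⇒ K = (6, 3)
2. B is the centroid of triangle KNF ⇒ B = (4/3, 1)
3. L is the intersection of line BK and line NS ⇒ L = (2/5, 3/5)
2·[SLF] = 12/5, 2·[KSL] = -24/5
[SLF]:[KSL] = 12/5:-24/5 = -1/2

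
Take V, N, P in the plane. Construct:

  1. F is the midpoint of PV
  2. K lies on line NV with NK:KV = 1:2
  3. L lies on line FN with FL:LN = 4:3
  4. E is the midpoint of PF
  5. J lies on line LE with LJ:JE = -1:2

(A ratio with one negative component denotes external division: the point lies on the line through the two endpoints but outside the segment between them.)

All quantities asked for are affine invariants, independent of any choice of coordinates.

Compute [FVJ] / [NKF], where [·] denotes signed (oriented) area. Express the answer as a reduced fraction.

[FVJ]:[NKF] = -24/7

Work in coordinates with V = (0, 0), N = (1, 0), P = (0, 1).
1. F is the midpoint of PV ⇒ F = (0, 1/2)
2. K lies on line NV with NK:KV = 1:2 ⇒ K = (2/3, 0)
3. L lies on line FN with FL:LN = 4:3 ⇒ L = (4/7, 3/14)
4. E is the midpoint of PF ⇒ E = (0, 3/4)
5. J lies on line LE with LJ:JE = -1:2 ⇒ J = (8/7, -9/28)
2·[FVJ] = 4/7, 2·[NKF] = -1/6
[FVJ]:[NKF] = 4/7:-1/6 = -24/7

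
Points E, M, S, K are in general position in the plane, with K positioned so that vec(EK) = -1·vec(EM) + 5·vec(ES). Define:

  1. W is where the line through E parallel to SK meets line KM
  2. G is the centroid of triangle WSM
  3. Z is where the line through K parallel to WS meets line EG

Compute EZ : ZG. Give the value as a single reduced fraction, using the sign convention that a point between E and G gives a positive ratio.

Set E = (0, 0), M = (1, 0), S = (0, 1), K = (-1, 5); any affine frame gives the same invariant.
1. W is where the line through E parallel to SK meets line KM ⇒ W = (-5/3, 20/3)
2. G is the centroid of triangle WSM ⇒ G = (-2/9, 23/9)
3. Z is where the line through K parallel to WS meets line EG ⇒ Z = (-16/81, 184/81)
Z = E + t·(G−E) with t = 8/9, so EZ:ZG = t:(1−t) = 8/9:1/9

EZ:ZG = 8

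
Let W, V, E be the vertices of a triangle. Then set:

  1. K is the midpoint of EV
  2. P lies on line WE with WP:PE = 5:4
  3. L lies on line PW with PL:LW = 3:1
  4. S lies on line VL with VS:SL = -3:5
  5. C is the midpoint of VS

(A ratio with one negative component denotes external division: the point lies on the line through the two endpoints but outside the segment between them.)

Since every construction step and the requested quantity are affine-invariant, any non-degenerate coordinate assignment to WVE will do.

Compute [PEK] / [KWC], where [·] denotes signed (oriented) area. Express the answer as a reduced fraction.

[PEK]:[KWC] = -64/267

Set W = (0, 0), V = (1, 0), E = (0, 1); any affine frame gives the same invariant.
1. K is the midpoint of EV ⇒ K = (1/2, 1/2)
2. P lies on line WE with WP:PE = 5:4 ⇒ P = (0, 5/9)
3. L lies on line PW with PL:LW = 3:1 ⇒ L = (0, 5/36)
4. S lies on line VL with VS:SL = -3:5 ⇒ S = (5/2, -5/24)
5. C is the midpoint of VS ⇒ C = (7/4, -5/48)
2·[PEK] = -2/9, 2·[KWC] = 89/96
[PEK]:[KWC] = -2/9:89/96 = -64/267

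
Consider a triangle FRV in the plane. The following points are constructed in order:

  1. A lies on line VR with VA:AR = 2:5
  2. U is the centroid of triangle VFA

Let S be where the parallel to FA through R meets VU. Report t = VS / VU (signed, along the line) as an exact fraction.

Set F = (0, 0), R = (1, 0), V = (0, 1); any affine frame gives the same invariant.
1. A lies on line VR with VA:AR = 2:5 ⇒ A = (2/7, 5/7)
2. U is the centroid of triangle VFA ⇒ U = (2/21, 4/7)
through R parallel to FA: direction (2/7, 5/7); meets VU at S = (1/2, -5/4)
S = V + t·(U−V) with t = 21/4

t = 21/4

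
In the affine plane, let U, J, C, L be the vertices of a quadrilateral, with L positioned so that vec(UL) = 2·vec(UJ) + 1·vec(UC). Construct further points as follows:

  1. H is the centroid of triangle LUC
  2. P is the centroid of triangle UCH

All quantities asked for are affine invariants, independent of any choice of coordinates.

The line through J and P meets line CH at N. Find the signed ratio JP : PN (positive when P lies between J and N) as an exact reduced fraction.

Work in coordinates with U = (0, 0), J = (1, 0), C = (0, 1), L = (2, 1).
1. H is the centroid of triangle LUC ⇒ H = (2/3, 2/3)
2. P is the centroid of triangle UCH ⇒ P = (2/9, 5/9)
line JP meets CH at N = (-4/3, 5/3)
P = J + t·(N−J) with t = 1/3, so JP:PN = 1/3:2/3

JP:PN = 1/2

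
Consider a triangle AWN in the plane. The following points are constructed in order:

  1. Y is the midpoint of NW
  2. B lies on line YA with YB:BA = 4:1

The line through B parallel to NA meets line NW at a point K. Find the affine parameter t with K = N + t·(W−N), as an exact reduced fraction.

t = 1/10

Set A = (0, 0), W = (1, 0), N = (0, 1); any affine frame gives the same invariant.
1. Y is the midpoint of NW ⇒ Y = (1/2, 1/2)
2. B lies on line YA with YB:BA = 4:1 ⇒ B = (1/10, 1/10)
through B parallel to NA: direction (0, -1); meets NW at K = (1/10, 9/10)
K = N + t·(W−N) with t = 1/10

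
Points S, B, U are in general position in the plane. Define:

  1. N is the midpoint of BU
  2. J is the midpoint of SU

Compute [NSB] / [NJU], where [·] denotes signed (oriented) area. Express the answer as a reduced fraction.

Work in coordinates with S = (0, 0), B = (1, 0), U = (0, 1).
1. N is the midpoint of BU ⇒ N = (1/2, 1/2)
2. J is the midpoint of SU ⇒ J = (0, 1/2)
2·[NSB] = 1/2, 2·[NJU] = -1/4
[NSB]:[NJU] = 1/2:-1/4 = -2

[NSB]:[NJU] = -2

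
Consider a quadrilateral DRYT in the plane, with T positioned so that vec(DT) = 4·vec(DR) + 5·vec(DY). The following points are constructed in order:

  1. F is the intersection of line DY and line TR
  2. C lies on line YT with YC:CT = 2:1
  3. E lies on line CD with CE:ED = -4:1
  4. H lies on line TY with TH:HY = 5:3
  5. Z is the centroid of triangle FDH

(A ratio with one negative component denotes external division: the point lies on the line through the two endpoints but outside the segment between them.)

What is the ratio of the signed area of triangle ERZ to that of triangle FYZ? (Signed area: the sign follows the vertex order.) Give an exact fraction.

[ERZ]:[FYZ] = -23/27

Set D = (0, 0), R = (1, 0), Y = (0, 1), T = (4, 5); any affine frame gives the same invariant.
1. F is the intersection of line DY and line TR ⇒ F = (0, -5/3)
2. C lies on line YT with YC:CT = 2:1 ⇒ C = (8/3, 11/3)
3. E lies on line CD with CE:ED = -4:1 ⇒ E = (-8/9, -11/9)
4. H lies on line TY with TH:HY = 5:3 ⇒ H = (3/2, 5/2)
5. Z is the centroid of triangle FDH ⇒ Z = (1/2, 5/18)
2·[ERZ] = 92/81, 2·[FYZ] = -4/3
[ERZ]:[FYZ] = 92/81:-4/3 = -23/27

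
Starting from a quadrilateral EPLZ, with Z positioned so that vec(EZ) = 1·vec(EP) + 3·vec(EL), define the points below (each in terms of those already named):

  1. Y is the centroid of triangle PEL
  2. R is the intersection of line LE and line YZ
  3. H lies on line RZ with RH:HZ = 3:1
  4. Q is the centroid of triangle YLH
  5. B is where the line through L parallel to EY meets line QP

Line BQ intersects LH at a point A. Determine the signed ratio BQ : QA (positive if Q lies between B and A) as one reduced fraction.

Work in coordinates with E = (0, 0), P = (1, 0), L = (0, 1), Z = (1, 3).
1. Y is the centroid of triangle PEL ⇒ Y = (1/3, 1/3)
2. R is the intersection of line LE and line YZ ⇒ R = (0, -1)
3. H lies on line RZ with RH:HZ = 3:1 ⇒ H = (3/4, 2)
4. Q is the centroid of triangle YLH ⇒ Q = (13/36, 10/9)
5. B is where the line through L parallel to EY meets line QP ⇒ B = (17/63, 80/63)
line BQ meets LH at A = (51/212, 70/53)
Q = B + t·(A−B) with t = -53/17, so BQ:QA = -53/17:70/17

BQ:QA = -53/70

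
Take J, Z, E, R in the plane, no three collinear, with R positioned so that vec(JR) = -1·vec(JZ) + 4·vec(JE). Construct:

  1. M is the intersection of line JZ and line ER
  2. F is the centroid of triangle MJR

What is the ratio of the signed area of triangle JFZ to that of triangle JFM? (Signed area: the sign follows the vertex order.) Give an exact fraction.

[JFZ]:[JFM] = 3

Choose coordinates J = (0, 0), Z = (1, 0), E = (0, 1), R = (-1, 4).
1. M is the intersection of line JZ and line ER ⇒ M = (1/3, 0)
2. F is the centroid of triangle MJR ⇒ F = (-2/9, 4/3)
2·[JFZ] = -4/3, 2·[JFM] = -4/9
[JFZ]:[JFM] = -4/3:-4/9 = 3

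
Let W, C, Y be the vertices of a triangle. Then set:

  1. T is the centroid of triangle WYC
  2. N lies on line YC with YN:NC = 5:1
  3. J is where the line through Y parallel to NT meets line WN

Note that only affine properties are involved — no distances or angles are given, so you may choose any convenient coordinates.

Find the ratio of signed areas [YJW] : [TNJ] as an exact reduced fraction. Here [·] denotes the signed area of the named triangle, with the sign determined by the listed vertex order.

[YJW]:[TNJ] = -27/4

Work in coordinates with W = (0, 0), C = (1, 0), Y = (0, 1).
1. T is the centroid of triangle WYC ⇒ T = (1/3, 1/3)
2. N lies on line YC with YN:NC = 5:1 ⇒ N = (5/6, 1/6)
3. J is where the line through Y parallel to NT meets line WN ⇒ J = (15/8, 3/8)
2·[YJW] = -15/8, 2·[TNJ] = 5/18
[YJW]:[TNJ] = -15/8:5/18 = -27/4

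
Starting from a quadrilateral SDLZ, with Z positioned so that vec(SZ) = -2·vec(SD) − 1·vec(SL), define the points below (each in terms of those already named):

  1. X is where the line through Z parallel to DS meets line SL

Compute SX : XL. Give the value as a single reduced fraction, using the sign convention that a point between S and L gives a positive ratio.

SX:XL = -1/2

Work in coordinates with S = (0, 0), D = (1, 0), L = (0, 1), Z = (-2, -1).
1. X is where the line through Z parallel to DS meets line SL ⇒ X = (0, -1)
X = S + t·(L−S) with t = -1, so SX:XL = t:(1−t) = -1:2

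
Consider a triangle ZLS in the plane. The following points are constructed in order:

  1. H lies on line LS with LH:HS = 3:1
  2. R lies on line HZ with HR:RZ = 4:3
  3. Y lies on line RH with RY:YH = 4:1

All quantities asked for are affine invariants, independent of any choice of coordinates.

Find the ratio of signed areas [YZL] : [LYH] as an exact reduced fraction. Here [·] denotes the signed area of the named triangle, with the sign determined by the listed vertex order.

[YZL]:[LYH] = -31/4

Choose coordinates Z = (0, 0), L = (1, 0), S = (0, 1).
1. H lies on line LS with LH:HS = 3:1 ⇒ H = (1/4, 3/4)
2. R lies on line HZ with HR:RZ = 4:3 ⇒ R = (3/28, 9/28)
3. Y lies on line RH with RY:YH = 4:1 ⇒ Y = (31/140, 93/140)
2·[YZL] = 93/140, 2·[LYH] = -3/35
[YZL]:[LYH] = 93/140:-3/35 = -31/4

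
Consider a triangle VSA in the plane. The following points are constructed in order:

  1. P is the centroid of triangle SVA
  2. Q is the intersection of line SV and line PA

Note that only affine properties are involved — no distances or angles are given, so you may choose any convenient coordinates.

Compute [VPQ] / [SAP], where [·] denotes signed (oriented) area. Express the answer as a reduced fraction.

Choose coordinates V = (0, 0), S = (1, 0), A = (0, 1).
1. P is the centroid of triangle SVA ⇒ P = (1/3, 1/3)
2. Q is the intersection of line SV and line PA ⇒ Q = (1/2, 0)
2·[VPQ] = -1/6, 2·[SAP] = 1/3
[VPQ]:[SAP] = -1/6:1/3 = -1/2

[VPQ]:[SAP] = -1/2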